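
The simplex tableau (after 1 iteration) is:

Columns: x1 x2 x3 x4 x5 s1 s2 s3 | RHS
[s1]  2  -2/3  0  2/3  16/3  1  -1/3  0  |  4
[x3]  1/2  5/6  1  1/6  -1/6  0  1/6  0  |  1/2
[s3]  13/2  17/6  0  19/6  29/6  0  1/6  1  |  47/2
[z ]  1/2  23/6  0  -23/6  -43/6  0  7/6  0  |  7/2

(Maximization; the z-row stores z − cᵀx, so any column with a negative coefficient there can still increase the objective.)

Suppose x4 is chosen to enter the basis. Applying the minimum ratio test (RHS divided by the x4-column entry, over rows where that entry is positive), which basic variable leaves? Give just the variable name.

Ratios: row 1 (s1): 4/(2/3) = 6; row 2 (x3): (1/2)/(1/6) = 3; row 3 (s3): (47/2)/(19/6) = 141/19.
Minimum ratio 3 is in the x3 row, so x3 leaves.

x3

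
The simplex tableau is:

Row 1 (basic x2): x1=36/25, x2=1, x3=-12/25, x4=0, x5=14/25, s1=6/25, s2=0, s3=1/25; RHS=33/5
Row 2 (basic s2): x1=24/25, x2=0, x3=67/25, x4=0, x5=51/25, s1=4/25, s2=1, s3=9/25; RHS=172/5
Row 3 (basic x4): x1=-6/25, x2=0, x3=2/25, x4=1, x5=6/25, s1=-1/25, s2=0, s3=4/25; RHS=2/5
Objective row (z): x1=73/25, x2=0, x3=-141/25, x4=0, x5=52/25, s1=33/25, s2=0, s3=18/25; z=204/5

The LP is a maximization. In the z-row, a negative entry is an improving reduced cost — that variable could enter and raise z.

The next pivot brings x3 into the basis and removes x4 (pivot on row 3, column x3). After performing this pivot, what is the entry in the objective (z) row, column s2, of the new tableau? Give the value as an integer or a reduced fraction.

0

Pivot element is row 3, column x3: 2/25.
Normalize row 3: new (row 3, s2) = 0/(2/25) = 0.
z-row ← z-row − (-141/25)·(new row 3): 0 − (-141/25)·0 = 0.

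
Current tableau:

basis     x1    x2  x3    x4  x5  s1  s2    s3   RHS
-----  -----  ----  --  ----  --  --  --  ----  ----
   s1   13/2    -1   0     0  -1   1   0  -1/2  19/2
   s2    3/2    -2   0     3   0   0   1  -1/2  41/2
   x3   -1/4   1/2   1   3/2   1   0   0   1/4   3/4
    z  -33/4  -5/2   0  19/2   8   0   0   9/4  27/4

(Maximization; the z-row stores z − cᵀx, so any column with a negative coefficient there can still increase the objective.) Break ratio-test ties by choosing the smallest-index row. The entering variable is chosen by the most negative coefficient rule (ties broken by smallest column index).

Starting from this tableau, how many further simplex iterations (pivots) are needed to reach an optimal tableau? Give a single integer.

2

pivot: x1 in, s1 out → z = 489/26
pivot: x2 in, x3 out → z = 335/12
No improving column remains; optimal.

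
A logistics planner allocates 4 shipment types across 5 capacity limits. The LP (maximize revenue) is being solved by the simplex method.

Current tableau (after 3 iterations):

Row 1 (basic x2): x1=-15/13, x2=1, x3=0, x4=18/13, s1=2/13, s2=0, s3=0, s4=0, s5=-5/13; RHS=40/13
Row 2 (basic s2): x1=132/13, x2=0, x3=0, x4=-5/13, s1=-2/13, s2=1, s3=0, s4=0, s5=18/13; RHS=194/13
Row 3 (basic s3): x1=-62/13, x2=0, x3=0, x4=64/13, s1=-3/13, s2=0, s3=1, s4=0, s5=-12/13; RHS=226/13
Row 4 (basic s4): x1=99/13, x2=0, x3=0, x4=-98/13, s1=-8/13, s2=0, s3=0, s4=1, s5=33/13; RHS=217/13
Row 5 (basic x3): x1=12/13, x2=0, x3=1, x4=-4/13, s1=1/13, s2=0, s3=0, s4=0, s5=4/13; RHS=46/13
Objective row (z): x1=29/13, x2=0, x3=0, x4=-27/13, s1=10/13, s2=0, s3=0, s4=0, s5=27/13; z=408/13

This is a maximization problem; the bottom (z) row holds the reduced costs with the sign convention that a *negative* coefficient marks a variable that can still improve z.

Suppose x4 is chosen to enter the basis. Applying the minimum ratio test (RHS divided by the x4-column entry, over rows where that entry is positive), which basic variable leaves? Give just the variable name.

Ratios: row 1 (x2): (40/13)/(18/13) = 20/9; row 2 (s2): entry -5/13 ≤ 0, skip; row 3 (s3): (226/13)/(64/13) = 113/32; row 4 (s4): entry -98/13 ≤ 0, skip; row 5 (x3): entry -4/13 ≤ 0, skip.
Minimum ratio 20/9 is in the x2 row, so x2 leaves.

x2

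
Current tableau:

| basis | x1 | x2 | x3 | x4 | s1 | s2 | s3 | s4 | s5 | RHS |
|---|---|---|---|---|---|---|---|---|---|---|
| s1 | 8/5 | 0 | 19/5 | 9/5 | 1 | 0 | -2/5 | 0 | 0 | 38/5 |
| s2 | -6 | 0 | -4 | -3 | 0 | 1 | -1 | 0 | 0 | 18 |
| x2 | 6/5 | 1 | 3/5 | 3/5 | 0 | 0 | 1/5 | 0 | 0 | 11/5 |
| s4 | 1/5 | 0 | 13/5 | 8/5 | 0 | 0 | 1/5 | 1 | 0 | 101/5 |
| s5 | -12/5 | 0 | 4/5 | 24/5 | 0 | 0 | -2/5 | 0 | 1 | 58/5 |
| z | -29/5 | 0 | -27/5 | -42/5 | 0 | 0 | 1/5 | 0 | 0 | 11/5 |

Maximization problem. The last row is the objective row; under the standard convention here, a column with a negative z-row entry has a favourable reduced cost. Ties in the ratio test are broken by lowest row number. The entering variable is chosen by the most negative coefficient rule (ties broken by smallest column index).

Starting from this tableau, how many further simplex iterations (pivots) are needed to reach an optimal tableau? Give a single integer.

pivot: x4 in, s5 out → z = 45/2
pivot: x1 in, x2 out → z = 55/2
pivot: x3 in, s1 out → z = 28
No improving column remains; optimal.

3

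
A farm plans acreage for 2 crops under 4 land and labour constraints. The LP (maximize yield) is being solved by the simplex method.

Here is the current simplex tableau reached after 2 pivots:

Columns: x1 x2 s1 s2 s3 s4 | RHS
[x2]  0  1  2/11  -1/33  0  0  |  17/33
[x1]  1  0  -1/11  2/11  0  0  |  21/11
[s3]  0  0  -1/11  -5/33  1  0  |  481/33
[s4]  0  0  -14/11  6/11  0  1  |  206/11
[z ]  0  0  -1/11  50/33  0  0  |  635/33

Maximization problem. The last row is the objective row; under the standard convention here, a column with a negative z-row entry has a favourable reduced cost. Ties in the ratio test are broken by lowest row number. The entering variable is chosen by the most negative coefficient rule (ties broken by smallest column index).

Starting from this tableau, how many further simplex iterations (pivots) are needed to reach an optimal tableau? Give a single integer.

pivot: s1 in, x2 out → z = 39/2
No improving column remains; optimal.

1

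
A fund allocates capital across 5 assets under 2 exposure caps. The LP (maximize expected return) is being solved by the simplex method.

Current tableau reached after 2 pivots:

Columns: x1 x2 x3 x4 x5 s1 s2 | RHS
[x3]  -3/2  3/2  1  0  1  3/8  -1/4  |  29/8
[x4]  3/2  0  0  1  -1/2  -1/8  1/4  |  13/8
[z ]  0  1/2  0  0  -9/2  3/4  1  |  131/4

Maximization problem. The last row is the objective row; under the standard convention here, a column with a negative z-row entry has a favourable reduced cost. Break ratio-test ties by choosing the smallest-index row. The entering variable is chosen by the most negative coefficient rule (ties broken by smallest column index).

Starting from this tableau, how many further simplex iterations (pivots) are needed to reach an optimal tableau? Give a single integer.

pivot: x5 in, x3 out → z = 785/16
pivot: x1 in, x4 out → z = 80
No improving column remains; optimal.

2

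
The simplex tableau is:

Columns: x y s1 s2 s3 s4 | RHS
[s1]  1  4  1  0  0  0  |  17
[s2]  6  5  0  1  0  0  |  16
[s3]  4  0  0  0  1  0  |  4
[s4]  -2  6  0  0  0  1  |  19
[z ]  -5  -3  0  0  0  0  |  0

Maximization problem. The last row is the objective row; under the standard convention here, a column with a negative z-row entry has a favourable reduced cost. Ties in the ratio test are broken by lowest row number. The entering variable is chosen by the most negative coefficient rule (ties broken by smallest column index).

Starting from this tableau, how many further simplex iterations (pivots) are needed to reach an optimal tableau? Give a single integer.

2

pivot: x in, s3 out → z = 5
pivot: y in, s2 out → z = 11
No improving column remains; optimal.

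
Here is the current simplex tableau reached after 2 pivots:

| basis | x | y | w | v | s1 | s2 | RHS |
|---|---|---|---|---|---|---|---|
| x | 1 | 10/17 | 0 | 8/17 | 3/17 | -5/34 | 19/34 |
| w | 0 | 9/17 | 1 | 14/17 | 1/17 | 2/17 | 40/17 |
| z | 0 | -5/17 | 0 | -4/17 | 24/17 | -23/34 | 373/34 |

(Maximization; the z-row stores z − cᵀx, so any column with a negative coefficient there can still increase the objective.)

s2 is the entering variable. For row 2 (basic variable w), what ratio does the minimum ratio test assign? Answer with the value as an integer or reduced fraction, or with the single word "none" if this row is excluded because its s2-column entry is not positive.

20

Ratio = RHS / (s2 entry) = (40/17) / (2/17) = 20.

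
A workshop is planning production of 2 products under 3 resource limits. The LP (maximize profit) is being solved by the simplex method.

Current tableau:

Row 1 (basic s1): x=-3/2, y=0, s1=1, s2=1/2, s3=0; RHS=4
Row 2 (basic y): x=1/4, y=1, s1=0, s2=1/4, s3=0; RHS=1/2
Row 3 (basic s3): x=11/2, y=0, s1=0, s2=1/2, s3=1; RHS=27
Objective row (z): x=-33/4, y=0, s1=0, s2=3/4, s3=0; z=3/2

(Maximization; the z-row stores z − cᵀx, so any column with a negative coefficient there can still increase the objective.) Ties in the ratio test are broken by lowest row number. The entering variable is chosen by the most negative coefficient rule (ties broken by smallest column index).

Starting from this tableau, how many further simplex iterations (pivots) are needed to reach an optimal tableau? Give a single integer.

pivot: x in, y out → z = 18
No improving column remains; optimal.

1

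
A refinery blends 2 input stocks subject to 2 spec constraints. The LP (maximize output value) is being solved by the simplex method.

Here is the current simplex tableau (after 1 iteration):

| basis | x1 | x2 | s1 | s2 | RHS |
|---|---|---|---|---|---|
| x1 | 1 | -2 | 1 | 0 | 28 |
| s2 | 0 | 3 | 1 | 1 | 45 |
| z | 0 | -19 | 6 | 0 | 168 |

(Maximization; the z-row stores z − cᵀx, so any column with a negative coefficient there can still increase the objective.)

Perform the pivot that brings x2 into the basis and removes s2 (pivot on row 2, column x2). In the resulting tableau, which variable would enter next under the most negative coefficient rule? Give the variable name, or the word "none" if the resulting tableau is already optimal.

Pivot element 3. New z-row = old z-row − (-19)·(row 2/3).
Updated z-row coefficients: x1: 0, x2: 0, s1: 37/3, s2: 19/3.
No coefficient is strictly negative; the tableau after this pivot is optimal.

none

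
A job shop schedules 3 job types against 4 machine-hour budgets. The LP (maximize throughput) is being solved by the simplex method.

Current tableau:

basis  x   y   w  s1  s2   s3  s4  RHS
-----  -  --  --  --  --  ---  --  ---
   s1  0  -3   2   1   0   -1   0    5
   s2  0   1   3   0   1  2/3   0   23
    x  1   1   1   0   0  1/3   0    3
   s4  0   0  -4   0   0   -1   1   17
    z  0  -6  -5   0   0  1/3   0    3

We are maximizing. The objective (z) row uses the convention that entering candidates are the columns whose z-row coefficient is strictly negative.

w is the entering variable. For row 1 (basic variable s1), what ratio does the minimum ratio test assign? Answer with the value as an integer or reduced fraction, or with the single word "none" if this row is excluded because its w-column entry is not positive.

Ratio = RHS / (w entry) = 5 / 2 = 5/2.

5/2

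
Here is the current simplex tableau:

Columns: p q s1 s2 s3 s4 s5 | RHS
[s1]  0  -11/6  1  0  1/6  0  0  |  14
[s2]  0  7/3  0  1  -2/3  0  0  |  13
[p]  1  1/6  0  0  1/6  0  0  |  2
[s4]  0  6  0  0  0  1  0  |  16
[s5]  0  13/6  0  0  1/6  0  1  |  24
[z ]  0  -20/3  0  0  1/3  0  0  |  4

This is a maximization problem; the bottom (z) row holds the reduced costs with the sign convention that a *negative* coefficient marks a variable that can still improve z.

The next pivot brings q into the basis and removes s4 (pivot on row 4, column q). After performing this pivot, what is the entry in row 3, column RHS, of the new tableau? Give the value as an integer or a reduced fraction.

Pivot element is row 4, column q: 6.
Normalize row 4: new (row 4, RHS) = 16/6 = 8/3.
row 3 ← row 3 − (1/6)·(new row 4): 2 − (1/6)·(8/3) = 14/9.

14/9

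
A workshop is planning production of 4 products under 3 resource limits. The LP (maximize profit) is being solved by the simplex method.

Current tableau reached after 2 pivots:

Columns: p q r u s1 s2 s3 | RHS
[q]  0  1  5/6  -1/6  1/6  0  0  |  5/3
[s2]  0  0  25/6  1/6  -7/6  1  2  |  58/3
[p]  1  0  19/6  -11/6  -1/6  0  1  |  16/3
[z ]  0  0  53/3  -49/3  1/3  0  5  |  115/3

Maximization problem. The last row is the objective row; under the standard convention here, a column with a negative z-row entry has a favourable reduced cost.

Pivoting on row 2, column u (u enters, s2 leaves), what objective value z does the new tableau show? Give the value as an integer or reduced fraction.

1933

Minimum ratio for u: (58/3)/(1/6) = 116.
z changes by −(z-row coeff of u)·ratio = −(-49/3)·116 = 5684/3.
New z = 115/3 + (5684/3) = 1933.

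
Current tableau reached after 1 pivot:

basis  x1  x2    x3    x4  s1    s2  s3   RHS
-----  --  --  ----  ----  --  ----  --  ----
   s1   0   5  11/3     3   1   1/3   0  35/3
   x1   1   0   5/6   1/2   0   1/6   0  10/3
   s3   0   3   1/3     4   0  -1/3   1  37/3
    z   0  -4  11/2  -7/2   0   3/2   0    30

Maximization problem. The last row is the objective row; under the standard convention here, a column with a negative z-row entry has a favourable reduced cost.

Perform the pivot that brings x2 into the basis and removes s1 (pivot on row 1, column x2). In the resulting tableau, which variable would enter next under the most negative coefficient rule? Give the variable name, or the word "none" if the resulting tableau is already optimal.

x4

Pivot element 5. New z-row = old z-row − (-4)·(row 1/5).
Updated z-row coefficients: x1: 0, x2: 0, x3: 253/30, x4: -11/10, s1: 4/5, s2: 53/30, s3: 0.
The most negative is -11/10 in column x4, so x4 would enter next.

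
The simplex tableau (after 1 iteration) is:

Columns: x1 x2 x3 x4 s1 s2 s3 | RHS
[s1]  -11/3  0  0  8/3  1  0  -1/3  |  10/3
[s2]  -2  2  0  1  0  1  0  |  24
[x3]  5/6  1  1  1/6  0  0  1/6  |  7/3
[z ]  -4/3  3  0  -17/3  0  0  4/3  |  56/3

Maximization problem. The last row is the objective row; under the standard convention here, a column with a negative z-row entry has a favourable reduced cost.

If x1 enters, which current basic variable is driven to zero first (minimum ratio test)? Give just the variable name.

Ratios: row 1 (s1): entry -11/3 ≤ 0, skip; row 2 (s2): entry -2 ≤ 0, skip; row 3 (x3): (7/3)/(5/6) = 14/5.
Minimum ratio 14/5 is in the x3 row, so x3 leaves.

x3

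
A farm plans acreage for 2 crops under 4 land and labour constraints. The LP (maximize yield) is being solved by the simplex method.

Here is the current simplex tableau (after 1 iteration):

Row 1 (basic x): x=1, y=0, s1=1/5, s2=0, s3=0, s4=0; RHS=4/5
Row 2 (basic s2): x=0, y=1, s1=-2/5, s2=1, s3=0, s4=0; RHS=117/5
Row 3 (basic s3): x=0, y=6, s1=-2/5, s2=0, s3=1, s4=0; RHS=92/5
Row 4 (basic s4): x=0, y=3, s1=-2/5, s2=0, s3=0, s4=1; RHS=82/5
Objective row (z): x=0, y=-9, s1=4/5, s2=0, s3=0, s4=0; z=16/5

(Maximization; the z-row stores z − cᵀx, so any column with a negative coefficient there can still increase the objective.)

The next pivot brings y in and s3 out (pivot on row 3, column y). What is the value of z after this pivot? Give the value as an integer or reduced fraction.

Minimum ratio for y: (92/5)/6 = 46/15.
z changes by −(z-row coeff of y)·ratio = −(-9)·(46/15) = 138/5.
New z = 16/5 + (138/5) = 154/5.

154/5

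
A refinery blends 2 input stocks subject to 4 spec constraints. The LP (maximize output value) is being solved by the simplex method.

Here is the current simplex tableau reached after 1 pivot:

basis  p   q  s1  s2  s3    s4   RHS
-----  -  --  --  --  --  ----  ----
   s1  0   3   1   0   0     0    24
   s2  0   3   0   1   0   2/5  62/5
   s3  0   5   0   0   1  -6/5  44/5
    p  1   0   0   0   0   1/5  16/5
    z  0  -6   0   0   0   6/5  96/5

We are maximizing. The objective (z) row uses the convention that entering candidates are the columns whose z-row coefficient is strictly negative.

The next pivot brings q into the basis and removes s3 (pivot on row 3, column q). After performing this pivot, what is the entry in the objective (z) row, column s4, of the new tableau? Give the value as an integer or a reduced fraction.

-6/25

Pivot element is row 3, column q: 5.
Normalize row 3: new (row 3, s4) = (-6/5)/5 = -6/25.
z-row ← z-row − (-6)·(new row 3): 6/5 − (-6)·(-6/25) = -6/25.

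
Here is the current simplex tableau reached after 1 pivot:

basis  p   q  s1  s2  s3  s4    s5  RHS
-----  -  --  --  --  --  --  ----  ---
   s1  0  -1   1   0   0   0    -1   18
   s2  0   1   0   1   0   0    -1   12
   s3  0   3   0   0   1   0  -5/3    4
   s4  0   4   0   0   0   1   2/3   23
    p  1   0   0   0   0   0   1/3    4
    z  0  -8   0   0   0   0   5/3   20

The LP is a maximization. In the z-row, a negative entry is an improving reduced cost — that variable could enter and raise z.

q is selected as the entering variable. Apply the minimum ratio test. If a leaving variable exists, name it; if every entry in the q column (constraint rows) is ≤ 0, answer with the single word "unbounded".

s3

Ratios: row 1 (s1): entry -1 ≤ 0, skip; row 2 (s2): 12/1 = 12; row 3 (s3): 4/3 = 4/3; row 4 (s4): 23/4 = 23/4; row 5 (p): entry 0 ≤ 0, skip.
Minimum ratio is in the s3 row, so s3 leaves.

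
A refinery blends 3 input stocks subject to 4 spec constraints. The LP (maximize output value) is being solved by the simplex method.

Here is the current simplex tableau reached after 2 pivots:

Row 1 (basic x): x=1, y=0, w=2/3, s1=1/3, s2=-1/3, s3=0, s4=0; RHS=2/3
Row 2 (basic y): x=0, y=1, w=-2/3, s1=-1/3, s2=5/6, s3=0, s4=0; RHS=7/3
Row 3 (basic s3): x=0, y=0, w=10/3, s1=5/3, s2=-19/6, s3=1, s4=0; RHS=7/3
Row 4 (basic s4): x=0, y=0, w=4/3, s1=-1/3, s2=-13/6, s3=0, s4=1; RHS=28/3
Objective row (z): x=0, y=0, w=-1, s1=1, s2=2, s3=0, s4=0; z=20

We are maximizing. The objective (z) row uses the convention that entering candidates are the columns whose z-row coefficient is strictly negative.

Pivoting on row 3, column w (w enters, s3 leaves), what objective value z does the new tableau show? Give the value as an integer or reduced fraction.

207/10

Minimum ratio for w: (7/3)/(10/3) = 7/10.
z changes by −(z-row coeff of w)·ratio = −(-1)·(7/10) = 7/10.
New z = 20 + (7/10) = 207/10.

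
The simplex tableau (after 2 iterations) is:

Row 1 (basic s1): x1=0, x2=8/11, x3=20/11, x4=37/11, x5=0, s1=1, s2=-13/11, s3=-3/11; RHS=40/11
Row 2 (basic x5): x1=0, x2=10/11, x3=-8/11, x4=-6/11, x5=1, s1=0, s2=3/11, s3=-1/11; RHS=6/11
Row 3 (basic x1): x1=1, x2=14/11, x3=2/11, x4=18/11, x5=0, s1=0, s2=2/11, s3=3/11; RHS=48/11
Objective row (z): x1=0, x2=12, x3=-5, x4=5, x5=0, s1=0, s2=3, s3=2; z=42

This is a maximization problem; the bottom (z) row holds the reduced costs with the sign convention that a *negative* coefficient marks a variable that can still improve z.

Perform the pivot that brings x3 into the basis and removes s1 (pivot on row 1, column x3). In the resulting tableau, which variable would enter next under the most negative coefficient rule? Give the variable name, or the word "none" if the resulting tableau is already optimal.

Pivot element 20/11. New z-row = old z-row − (-5)·(row 1/(20/11)).
Updated z-row coefficients: x1: 0, x2: 14, x3: 0, x4: 57/4, x5: 0, s1: 11/4, s2: -1/4, s3: 5/4.
The most negative is -1/4 in column s2, so s2 would enter next.

s2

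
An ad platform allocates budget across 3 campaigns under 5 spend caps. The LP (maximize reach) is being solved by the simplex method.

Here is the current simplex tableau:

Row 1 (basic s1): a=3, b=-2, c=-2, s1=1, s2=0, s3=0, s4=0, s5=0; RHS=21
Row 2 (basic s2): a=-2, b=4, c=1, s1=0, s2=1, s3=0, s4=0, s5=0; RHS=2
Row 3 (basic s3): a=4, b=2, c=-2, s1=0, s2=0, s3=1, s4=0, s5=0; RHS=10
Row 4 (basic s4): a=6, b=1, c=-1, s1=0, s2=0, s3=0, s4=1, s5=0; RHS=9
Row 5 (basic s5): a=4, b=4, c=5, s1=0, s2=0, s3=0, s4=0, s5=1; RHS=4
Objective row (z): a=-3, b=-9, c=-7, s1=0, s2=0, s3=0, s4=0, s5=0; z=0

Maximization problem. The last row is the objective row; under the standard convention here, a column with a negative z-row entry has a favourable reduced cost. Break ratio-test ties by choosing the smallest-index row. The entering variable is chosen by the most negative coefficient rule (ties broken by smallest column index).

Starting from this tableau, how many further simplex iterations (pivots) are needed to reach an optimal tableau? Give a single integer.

2

pivot: b in, s2 out → z = 9/2
pivot: a in, s5 out → z = 7
No improving column remains; optimal.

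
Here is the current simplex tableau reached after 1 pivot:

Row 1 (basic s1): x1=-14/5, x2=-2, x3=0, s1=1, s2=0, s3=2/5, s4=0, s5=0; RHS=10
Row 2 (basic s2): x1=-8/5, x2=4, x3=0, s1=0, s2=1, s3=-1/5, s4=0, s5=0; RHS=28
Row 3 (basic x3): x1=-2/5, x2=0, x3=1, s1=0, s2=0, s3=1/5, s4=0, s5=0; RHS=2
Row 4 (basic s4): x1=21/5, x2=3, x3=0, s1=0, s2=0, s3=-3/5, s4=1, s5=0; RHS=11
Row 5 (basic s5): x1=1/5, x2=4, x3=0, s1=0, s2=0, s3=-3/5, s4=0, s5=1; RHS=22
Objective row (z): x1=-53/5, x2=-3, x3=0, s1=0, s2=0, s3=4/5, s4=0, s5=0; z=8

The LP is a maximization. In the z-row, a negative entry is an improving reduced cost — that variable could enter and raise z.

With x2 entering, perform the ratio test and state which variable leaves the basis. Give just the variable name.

Ratios: row 1 (s1): entry -2 ≤ 0, skip; row 2 (s2): 28/4 = 7; row 3 (x3): entry 0 ≤ 0, skip; row 4 (s4): 11/3 = 11/3; row 5 (s5): 22/4 = 11/2.
Minimum ratio 11/3 is in the s4 row, so s4 leaves.

s4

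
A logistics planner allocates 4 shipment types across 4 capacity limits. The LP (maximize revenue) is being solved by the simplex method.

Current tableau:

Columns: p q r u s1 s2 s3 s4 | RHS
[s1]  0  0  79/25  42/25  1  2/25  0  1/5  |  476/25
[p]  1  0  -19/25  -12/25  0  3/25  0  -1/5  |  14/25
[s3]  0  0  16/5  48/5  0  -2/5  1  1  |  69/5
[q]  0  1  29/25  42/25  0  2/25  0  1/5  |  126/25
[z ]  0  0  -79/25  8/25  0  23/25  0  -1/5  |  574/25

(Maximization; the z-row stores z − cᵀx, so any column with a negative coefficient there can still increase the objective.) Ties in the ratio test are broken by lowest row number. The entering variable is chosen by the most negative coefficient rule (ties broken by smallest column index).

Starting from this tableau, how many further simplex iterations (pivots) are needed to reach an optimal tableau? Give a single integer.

pivot: r in, s3 out → z = 2927/80
No improving column remains; optimal.

1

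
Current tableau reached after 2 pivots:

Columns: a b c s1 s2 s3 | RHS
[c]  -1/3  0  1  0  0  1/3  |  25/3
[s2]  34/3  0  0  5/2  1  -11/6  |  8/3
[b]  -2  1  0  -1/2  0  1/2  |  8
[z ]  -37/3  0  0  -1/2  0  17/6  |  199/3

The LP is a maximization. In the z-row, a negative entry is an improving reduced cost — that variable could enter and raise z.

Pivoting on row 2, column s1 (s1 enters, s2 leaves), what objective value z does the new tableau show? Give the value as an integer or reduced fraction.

1003/15

Minimum ratio for s1: (8/3)/(5/2) = 16/15.
z changes by −(z-row coeff of s1)·ratio = −(-1/2)·(16/15) = 8/15.
New z = 199/3 + (8/15) = 1003/15.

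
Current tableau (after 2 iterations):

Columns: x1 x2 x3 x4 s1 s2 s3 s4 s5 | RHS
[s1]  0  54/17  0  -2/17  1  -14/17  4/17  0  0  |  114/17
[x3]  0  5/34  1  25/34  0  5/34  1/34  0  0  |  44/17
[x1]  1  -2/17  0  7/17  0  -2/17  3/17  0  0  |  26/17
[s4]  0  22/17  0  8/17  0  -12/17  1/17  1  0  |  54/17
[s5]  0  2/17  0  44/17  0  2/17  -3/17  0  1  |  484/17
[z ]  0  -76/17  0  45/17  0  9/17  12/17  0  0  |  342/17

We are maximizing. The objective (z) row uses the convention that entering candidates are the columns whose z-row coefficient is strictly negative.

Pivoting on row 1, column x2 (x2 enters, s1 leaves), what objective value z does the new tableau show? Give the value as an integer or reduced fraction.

266/9

Minimum ratio for x2: (114/17)/(54/17) = 19/9.
z changes by −(z-row coeff of x2)·ratio = −(-76/17)·(19/9) = 1444/153.
New z = 342/17 + (1444/153) = 266/9.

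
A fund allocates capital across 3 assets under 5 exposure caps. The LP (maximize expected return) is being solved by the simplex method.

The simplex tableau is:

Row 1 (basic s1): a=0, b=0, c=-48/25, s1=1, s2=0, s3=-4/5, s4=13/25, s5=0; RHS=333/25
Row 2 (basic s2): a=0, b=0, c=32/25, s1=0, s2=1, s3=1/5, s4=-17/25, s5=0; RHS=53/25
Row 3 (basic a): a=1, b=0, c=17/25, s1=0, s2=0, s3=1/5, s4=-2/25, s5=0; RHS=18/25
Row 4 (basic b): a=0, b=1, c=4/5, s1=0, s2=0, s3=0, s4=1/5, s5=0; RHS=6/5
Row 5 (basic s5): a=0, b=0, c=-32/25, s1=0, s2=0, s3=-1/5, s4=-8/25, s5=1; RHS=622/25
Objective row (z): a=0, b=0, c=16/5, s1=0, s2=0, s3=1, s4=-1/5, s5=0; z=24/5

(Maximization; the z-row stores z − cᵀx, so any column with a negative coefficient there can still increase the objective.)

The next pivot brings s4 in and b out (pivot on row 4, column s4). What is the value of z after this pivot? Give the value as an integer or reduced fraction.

6

Minimum ratio for s4: (6/5)/(1/5) = 6.
z changes by −(z-row coeff of s4)·ratio = −(-1/5)·6 = 6/5.
New z = 24/5 + (6/5) = 6.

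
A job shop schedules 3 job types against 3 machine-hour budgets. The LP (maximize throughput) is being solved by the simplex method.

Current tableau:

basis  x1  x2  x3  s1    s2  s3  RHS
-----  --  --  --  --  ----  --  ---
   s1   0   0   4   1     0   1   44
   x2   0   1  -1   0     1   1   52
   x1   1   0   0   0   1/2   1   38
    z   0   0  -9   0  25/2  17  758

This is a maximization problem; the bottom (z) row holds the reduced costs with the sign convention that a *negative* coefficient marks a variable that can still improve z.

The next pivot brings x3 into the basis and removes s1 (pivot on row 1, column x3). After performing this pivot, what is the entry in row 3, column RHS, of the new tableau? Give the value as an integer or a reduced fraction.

38

Pivot element is row 1, column x3: 4.
Normalize row 1: new (row 1, RHS) = 44/4 = 11.
row 3 ← row 3 − 0·(new row 1): 38 − 0·11 = 38.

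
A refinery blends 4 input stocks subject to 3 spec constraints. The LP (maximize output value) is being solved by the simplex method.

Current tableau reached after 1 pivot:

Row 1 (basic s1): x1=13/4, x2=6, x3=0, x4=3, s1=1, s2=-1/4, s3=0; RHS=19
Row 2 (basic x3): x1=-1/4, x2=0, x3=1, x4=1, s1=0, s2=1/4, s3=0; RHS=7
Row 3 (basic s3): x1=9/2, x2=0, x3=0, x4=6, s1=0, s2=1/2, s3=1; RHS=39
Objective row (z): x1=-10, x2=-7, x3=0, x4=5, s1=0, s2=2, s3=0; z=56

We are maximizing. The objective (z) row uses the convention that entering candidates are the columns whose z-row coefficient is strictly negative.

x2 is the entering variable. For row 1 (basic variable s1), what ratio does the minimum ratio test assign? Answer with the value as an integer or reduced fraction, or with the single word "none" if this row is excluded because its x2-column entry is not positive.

Ratio = RHS / (x2 entry) = 19 / 6 = 19/6.

19/6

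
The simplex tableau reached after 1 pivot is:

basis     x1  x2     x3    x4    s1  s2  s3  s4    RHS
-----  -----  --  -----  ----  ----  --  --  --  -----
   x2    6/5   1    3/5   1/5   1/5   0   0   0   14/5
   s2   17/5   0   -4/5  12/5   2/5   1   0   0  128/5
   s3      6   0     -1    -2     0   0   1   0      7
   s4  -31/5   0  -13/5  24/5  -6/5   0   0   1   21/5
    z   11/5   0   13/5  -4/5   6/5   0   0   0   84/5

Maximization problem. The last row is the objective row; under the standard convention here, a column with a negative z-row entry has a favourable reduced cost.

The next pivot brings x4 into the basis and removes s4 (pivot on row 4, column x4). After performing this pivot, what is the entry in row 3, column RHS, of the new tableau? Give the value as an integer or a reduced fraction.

35/4

Pivot element is row 4, column x4: 24/5.
Normalize row 4: new (row 4, RHS) = (21/5)/(24/5) = 7/8.
row 3 ← row 3 − (-2)·(new row 4): 7 − (-2)·(7/8) = 35/4.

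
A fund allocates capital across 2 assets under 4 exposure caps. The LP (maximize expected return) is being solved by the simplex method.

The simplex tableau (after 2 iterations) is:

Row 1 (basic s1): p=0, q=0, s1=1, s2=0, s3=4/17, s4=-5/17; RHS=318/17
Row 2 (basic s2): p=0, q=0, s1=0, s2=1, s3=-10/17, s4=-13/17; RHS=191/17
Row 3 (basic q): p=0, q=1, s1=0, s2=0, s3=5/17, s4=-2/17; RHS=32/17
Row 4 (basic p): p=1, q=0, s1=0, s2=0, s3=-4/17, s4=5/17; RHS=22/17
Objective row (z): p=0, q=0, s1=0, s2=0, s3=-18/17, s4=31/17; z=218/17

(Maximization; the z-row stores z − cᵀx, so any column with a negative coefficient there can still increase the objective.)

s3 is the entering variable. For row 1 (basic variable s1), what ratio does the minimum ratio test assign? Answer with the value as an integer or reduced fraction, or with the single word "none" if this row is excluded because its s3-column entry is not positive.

159/2

Ratio = RHS / (s3 entry) = (318/17) / (4/17) = 159/2.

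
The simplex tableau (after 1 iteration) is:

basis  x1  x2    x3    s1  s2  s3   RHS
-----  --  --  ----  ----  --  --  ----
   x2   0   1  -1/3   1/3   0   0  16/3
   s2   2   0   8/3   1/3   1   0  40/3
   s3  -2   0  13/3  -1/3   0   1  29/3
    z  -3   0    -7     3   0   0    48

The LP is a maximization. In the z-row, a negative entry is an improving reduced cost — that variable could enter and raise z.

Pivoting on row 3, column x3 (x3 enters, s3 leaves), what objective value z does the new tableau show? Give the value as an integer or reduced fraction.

Minimum ratio for x3: (29/3)/(13/3) = 29/13.
z changes by −(z-row coeff of x3)·ratio = −(-7)·(29/13) = 203/13.
New z = 48 + (203/13) = 827/13.

827/13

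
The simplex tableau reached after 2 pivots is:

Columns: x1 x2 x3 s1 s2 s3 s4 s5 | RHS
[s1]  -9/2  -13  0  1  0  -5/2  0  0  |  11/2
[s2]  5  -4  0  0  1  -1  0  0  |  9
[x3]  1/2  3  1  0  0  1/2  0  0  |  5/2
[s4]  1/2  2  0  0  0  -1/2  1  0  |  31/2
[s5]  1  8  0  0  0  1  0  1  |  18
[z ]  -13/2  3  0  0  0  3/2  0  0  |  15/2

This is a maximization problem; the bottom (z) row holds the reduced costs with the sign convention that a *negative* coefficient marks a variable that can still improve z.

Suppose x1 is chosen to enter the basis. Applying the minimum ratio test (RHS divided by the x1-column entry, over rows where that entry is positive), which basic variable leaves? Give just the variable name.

Ratios: row 1 (s1): entry -9/2 ≤ 0, skip; row 2 (s2): 9/5 = 9/5; row 3 (x3): (5/2)/(1/2) = 5; row 4 (s4): (31/2)/(1/2) = 31; row 5 (s5): 18/1 = 18.
Minimum ratio 9/5 is in the s2 row, so s2 leaves.

s2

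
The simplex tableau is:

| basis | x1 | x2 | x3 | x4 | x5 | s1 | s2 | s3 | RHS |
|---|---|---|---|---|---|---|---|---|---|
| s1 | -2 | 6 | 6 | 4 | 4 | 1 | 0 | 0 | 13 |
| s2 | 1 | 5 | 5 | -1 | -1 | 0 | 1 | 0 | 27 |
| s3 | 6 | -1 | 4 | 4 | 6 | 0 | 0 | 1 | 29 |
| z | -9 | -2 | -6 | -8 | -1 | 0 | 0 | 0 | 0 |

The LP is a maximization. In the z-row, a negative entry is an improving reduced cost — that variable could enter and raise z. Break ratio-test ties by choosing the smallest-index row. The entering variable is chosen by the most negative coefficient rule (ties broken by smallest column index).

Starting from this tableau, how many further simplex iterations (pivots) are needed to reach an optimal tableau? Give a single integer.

2

pivot: x1 in, s3 out → z = 87/2
pivot: x2 in, s1 out → z = 115/2
No improving column remains; optimal.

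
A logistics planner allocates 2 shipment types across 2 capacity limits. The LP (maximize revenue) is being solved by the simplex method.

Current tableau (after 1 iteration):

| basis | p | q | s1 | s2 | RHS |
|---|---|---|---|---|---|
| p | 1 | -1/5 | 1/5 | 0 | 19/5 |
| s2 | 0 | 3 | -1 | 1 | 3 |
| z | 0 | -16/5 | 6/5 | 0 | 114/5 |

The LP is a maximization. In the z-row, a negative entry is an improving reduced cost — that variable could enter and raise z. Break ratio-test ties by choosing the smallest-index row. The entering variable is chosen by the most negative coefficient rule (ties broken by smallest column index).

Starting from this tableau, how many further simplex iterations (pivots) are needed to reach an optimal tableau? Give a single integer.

pivot: q in, s2 out → z = 26
No improving column remains; optimal.

1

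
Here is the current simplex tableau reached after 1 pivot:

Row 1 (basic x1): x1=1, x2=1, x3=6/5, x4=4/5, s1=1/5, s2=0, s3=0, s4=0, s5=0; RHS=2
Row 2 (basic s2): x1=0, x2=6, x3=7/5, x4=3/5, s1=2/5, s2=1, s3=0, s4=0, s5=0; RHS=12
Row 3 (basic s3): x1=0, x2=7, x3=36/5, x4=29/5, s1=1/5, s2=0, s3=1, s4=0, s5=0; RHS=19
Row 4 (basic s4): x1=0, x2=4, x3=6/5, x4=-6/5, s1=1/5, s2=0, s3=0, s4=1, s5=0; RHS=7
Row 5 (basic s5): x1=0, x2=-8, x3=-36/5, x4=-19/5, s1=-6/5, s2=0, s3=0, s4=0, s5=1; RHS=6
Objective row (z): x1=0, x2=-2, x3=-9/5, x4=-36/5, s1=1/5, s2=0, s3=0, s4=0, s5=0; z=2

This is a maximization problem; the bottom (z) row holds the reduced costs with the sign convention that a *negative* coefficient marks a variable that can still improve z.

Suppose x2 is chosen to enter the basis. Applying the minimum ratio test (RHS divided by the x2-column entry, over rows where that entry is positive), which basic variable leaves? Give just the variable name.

s4

Ratios: row 1 (x1): 2/1 = 2; row 2 (s2): 12/6 = 2; row 3 (s3): 19/7 = 19/7; row 4 (s4): 7/4 = 7/4; row 5 (s5): entry -8 ≤ 0, skip.
Minimum ratio 7/4 is in the s4 row, so s4 leaves.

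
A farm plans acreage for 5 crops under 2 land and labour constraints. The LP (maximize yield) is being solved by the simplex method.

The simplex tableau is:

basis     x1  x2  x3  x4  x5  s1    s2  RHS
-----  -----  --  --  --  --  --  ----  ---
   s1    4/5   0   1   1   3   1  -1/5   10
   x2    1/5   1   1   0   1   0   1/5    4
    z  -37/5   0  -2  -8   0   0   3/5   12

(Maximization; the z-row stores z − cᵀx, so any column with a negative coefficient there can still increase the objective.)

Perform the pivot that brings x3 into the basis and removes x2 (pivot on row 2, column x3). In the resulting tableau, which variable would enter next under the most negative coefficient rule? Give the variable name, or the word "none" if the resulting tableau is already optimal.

x4

Pivot element 1. New z-row = old z-row − (-2)·(row 2/1).
Updated z-row coefficients: x1: -7, x2: 2, x3: 0, x4: -8, x5: 2, s1: 0, s2: 1.
The most negative is -8 in column x4, so x4 would enter next.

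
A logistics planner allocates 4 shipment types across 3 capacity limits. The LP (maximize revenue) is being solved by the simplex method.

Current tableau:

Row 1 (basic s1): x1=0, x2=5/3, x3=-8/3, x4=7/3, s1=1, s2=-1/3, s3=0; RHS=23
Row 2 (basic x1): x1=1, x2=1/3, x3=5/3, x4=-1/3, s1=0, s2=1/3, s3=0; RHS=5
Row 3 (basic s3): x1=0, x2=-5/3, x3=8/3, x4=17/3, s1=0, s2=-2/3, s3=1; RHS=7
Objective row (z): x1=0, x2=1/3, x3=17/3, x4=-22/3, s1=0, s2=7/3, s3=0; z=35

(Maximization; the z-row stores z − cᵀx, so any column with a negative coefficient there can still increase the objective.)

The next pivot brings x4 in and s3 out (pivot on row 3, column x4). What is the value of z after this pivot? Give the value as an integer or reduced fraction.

Minimum ratio for x4: 7/(17/3) = 21/17.
z changes by −(z-row coeff of x4)·ratio = −(-22/3)·(21/17) = 154/17.
New z = 35 + (154/17) = 749/17.

749/17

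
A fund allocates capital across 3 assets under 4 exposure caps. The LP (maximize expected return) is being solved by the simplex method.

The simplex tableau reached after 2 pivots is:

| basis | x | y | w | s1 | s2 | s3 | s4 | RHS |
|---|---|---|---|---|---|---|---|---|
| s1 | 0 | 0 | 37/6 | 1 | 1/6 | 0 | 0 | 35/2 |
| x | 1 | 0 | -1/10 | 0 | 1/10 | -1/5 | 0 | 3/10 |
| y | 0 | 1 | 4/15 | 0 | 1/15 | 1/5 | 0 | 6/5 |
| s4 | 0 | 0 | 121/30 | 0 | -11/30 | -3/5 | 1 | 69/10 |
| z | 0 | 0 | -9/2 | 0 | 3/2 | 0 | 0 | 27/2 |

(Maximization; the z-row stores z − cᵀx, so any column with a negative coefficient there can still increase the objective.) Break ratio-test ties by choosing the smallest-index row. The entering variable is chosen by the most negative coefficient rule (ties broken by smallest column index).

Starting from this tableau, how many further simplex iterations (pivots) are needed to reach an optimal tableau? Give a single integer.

pivot: w in, s4 out → z = 2565/121
pivot: s3 in, y out → z = 675/29
No improving column remains; optimal.

2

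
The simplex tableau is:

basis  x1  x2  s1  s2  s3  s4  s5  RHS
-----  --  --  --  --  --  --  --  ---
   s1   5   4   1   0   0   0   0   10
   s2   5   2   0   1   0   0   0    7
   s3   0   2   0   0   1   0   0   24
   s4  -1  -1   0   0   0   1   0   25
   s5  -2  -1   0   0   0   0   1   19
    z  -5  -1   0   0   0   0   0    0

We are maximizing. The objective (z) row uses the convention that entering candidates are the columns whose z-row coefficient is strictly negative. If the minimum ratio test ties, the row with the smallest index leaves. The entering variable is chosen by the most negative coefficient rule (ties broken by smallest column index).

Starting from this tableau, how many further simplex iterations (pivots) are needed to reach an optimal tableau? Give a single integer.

pivot: x1 in, s2 out → z = 7
No improving column remains; optimal.

1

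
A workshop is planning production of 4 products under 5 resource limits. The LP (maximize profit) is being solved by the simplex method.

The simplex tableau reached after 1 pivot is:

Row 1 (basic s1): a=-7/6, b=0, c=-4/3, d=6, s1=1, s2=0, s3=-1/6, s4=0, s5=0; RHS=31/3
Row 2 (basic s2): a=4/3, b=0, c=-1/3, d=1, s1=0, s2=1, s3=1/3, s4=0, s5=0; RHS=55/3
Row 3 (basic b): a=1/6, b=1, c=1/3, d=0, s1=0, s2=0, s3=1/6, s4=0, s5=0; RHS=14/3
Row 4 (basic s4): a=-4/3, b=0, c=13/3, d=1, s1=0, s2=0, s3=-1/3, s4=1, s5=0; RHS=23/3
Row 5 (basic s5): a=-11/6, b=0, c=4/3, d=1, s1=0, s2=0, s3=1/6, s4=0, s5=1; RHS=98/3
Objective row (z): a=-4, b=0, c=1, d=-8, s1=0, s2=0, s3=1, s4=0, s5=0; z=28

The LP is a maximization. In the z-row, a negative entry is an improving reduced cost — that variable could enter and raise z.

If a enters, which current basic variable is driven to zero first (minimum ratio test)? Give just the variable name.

Ratios: row 1 (s1): entry -7/6 ≤ 0, skip; row 2 (s2): (55/3)/(4/3) = 55/4; row 3 (b): (14/3)/(1/6) = 28; row 4 (s4): entry -4/3 ≤ 0, skip; row 5 (s5): entry -11/6 ≤ 0, skip.
Minimum ratio 55/4 is in the s2 row, so s2 leaves.

s2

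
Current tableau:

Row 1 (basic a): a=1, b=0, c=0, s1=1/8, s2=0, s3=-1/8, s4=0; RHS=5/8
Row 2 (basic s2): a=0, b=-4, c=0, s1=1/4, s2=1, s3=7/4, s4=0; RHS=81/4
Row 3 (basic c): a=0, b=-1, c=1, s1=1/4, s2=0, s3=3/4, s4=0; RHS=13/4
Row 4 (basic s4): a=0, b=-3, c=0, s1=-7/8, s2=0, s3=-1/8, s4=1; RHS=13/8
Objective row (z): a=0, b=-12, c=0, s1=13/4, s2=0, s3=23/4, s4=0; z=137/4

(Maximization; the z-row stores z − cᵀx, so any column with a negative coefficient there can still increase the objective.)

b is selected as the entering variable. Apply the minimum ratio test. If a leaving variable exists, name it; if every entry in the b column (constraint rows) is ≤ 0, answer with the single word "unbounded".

unbounded

b-column entries: row 1: 0, row 2: -4, row 3: -1, row 4: -3. All ≤ 0, so b can increase without bound; the LP is unbounded in this direction.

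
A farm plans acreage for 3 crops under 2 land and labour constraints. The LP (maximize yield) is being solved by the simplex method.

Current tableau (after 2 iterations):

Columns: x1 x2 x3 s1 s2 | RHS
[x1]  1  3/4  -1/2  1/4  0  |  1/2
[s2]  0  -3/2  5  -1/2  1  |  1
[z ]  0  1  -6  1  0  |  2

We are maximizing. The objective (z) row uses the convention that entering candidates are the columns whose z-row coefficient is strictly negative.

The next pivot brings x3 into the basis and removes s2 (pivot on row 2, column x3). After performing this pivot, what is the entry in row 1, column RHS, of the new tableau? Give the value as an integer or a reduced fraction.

Pivot element is row 2, column x3: 5.
Normalize row 2: new (row 2, RHS) = 1/5 = 1/5.
row 1 ← row 1 − (-1/2)·(new row 2): 1/2 − (-1/2)·(1/5) = 3/5.

3/5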